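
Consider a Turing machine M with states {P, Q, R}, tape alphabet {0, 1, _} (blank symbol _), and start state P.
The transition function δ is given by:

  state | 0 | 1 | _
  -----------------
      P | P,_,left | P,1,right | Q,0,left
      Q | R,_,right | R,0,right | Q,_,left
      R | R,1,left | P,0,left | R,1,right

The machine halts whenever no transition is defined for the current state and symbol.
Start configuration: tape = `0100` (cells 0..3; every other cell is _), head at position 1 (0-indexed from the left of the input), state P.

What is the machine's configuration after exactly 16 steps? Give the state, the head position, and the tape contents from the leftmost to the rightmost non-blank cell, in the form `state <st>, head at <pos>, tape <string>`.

state R, head at -1, tape 01110

state=P head=1 tape=_0[1]00   (P,1)→(P,1,right)
state=P head=2 tape=_01[0]0   (P,0)→(P,_,left)
state=P head=1 tape=_0[1]_0   (P,1)→(P,1,right)
state=P head=2 tape=_01[_]0   (P,_)→(Q,0,left)
state=Q head=1 tape=_0[1]00   (Q,1)→(R,0,right)
state=R head=2 tape=_00[0]0   (R,0)→(R,1,left)
state=R head=1 tape=_0[0]10   (R,0)→(R,1,left)
state=R head=0 tape=_[0]110   (R,0)→(R,1,left)
state=R head=-1 tape=[_]1110   (R,_)→(R,1,right)
state=R head=0 tape=1[1]110   (R,1)→(P,0,left)
state=P head=-1 tape=[1]0110   (P,1)→(P,1,right)
state=P head=0 tape=1[0]110   (P,0)→(P,_,left)
state=P head=-1 tape=[1]_110   (P,1)→(P,1,right)
state=P head=0 tape=1[_]110   (P,_)→(Q,0,left)
state=Q head=-1 tape=[1]0110   (Q,1)→(R,0,right)
state=R head=0 tape=0[0]110   (R,0)→(R,1,left)
state=R head=-1 tape=[0]1110
After 16 steps: state R, head at -1, tape 01110.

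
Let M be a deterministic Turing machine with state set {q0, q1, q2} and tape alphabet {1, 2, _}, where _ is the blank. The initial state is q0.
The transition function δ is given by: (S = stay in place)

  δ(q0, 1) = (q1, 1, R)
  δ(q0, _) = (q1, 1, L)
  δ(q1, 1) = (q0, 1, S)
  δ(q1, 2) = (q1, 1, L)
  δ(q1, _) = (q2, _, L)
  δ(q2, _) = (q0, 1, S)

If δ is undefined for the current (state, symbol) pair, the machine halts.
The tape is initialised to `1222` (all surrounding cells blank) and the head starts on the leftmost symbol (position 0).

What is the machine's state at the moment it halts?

q2

state=q0 head=0 tape=[1]222_   (q0,1)→(q1,1,R)
state=q1 head=1 tape=1[2]22_   (q1,2)→(q1,1,L)
state=q1 head=0 tape=[1]122_   (q1,1)→(q0,1,S)
state=q0 head=0 tape=[1]122_   (q0,1)→(q1,1,R)
state=q1 head=1 tape=1[1]22_   (q1,1)→(q0,1,S)
state=q0 head=1 tape=1[1]22_   (q0,1)→(q1,1,R)
state=q1 head=2 tape=11[2]2_   (q1,2)→(q1,1,L)
state=q1 head=1 tape=1[1]12_   (q1,1)→(q0,1,S)
state=q0 head=1 tape=1[1]12_   (q0,1)→(q1,1,R)
state=q1 head=2 tape=11[1]2_   (q1,1)→(q0,1,S)
state=q0 head=2 tape=11[1]2_   (q0,1)→(q1,1,R)
state=q1 head=3 tape=111[2]_   (q1,2)→(q1,1,L)
state=q1 head=2 tape=11[1]1_   (q1,1)→(q0,1,S)
state=q0 head=2 tape=11[1]1_   (q0,1)→(q1,1,R)
state=q1 head=3 tape=111[1]_   (q1,1)→(q0,1,S)
state=q0 head=3 tape=111[1]_   (q0,1)→(q1,1,R)
state=q1 head=4 tape=1111[_]   (q1,_)→(q2,_,L)
state=q2 head=3 tape=111[1]_
No transition is defined for (q2, 1); M halts in state q2.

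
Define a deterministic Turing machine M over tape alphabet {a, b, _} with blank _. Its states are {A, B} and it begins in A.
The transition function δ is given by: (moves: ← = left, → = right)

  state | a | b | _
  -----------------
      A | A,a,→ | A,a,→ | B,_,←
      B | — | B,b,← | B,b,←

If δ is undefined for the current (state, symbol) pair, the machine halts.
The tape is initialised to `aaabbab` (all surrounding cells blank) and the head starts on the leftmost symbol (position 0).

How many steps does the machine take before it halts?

state=A head=0 tape=[a]aabbab_   (A,a)→(A,a,→)
state=A head=1 tape=a[a]abbab_   (A,a)→(A,a,→)
state=A head=2 tape=aa[a]bbab_   (A,a)→(A,a,→)
state=A head=3 tape=aaa[b]bab_   (A,b)→(A,a,→)
state=A head=4 tape=aaaa[b]ab_   (A,b)→(A,a,→)
state=A head=5 tape=aaaaa[a]b_   (A,a)→(A,a,→)
state=A head=6 tape=aaaaaa[b]_   (A,b)→(A,a,→)
state=A head=7 tape=aaaaaaa[_]   (A,_)→(B,_,←)
state=B head=6 tape=aaaaaa[a]_
M halts after 8 transitions.

8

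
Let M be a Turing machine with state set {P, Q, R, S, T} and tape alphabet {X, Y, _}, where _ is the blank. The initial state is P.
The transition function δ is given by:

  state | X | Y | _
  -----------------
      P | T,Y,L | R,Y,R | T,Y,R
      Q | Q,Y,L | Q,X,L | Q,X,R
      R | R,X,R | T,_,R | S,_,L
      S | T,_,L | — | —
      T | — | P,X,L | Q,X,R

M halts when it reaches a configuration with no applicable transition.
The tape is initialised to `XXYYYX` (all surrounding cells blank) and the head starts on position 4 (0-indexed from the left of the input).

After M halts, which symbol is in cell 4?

_

state=P head=4 tape=XXYY[Y]X_   (P,Y)→(R,Y,R)
state=R head=5 tape=XXYYY[X]_   (R,X)→(R,X,R)
state=R head=6 tape=XXYYYX[_]   (R,_)→(S,_,L)
state=S head=5 tape=XXYYY[X]_   (S,X)→(T,_,L)
state=T head=4 tape=XXYY[Y]__   (T,Y)→(P,X,L)
state=P head=3 tape=XXY[Y]X__   (P,Y)→(R,Y,R)
state=R head=4 tape=XXYY[X]__   (R,X)→(R,X,R)
state=R head=5 tape=XXYYX[_]_   (R,_)→(S,_,L)
state=S head=4 tape=XXYY[X]__   (S,X)→(T,_,L)
state=T head=3 tape=XXY[Y]___   (T,Y)→(P,X,L)
state=P head=2 tape=XX[Y]X___   (P,Y)→(R,Y,R)
state=R head=3 tape=XXY[X]___   (R,X)→(R,X,R)
state=R head=4 tape=XXYX[_]__   (R,_)→(S,_,L)
state=S head=3 tape=XXY[X]___   (S,X)→(T,_,L)
state=T head=2 tape=XX[Y]____   (T,Y)→(P,X,L)
state=P head=1 tape=X[X]X____   (P,X)→(T,Y,L)
state=T head=0 tape=[X]YX____
Cell 4 holds _ when M halts.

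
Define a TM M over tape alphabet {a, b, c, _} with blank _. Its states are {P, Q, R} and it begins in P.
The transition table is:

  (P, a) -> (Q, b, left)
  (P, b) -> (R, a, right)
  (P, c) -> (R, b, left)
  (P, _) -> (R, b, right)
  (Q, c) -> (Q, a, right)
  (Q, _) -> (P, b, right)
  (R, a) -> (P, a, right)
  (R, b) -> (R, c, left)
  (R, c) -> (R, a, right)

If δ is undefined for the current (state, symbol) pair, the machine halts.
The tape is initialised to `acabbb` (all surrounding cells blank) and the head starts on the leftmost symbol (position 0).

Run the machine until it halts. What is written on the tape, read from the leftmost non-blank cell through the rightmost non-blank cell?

baaaaaa

state=P head=0 tape=_[a]cabbb_   (P,a)→(Q,b,left)
state=Q head=-1 tape=[_]bcabbb_   (Q,_)→(P,b,right)
state=P head=0 tape=b[b]cabbb_   (P,b)→(R,a,right)
state=R head=1 tape=ba[c]abbb_   (R,c)→(R,a,right)
state=R head=2 tape=baa[a]bbb_   (R,a)→(P,a,right)
state=P head=3 tape=baaa[b]bb_   (P,b)→(R,a,right)
state=R head=4 tape=baaaa[b]b_   (R,b)→(R,c,left)
state=R head=3 tape=baaa[a]cb_   (R,a)→(P,a,right)
state=P head=4 tape=baaaa[c]b_   (P,c)→(R,b,left)
state=R head=3 tape=baaa[a]bb_   (R,a)→(P,a,right)
state=P head=4 tape=baaaa[b]b_   (P,b)→(R,a,right)
state=R head=5 tape=baaaaa[b]_   (R,b)→(R,c,left)
state=R head=4 tape=baaaa[a]c_   (R,a)→(P,a,right)
state=P head=5 tape=baaaaa[c]_   (P,c)→(R,b,left)
state=R head=4 tape=baaaa[a]b_   (R,a)→(P,a,right)
state=P head=5 tape=baaaaa[b]_   (P,b)→(R,a,right)
state=R head=6 tape=baaaaaa[_]
The non-blank tape span at halt is baaaaaa.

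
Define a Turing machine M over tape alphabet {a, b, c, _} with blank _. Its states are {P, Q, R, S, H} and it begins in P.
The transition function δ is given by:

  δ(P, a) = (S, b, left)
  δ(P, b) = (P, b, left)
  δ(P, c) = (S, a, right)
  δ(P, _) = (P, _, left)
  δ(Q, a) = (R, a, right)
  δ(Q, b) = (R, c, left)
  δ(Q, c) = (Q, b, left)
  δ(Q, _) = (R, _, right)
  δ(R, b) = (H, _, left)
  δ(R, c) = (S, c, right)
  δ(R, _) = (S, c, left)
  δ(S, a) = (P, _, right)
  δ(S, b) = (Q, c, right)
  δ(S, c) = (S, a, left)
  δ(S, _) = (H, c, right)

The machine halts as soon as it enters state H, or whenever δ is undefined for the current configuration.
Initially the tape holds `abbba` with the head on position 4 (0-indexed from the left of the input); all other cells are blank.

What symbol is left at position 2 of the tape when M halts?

P | abbb[a]   read a → write b, move left, go to S
S | abb[b]b   read b → write c, move right, go to Q
Q | abbc[b]   read b → write c, move left, go to R
R | abb[c]c   read c → write c, move right, go to S
S | abbc[c]   read c → write a, move left, go to S
S | abb[c]a   read c → write a, move left, go to S
S | ab[b]aa   read b → write c, move right, go to Q
Q | abc[a]a   read a → write a, move right, go to R
R | abca[a]
Cell 2 holds c when M halts.

c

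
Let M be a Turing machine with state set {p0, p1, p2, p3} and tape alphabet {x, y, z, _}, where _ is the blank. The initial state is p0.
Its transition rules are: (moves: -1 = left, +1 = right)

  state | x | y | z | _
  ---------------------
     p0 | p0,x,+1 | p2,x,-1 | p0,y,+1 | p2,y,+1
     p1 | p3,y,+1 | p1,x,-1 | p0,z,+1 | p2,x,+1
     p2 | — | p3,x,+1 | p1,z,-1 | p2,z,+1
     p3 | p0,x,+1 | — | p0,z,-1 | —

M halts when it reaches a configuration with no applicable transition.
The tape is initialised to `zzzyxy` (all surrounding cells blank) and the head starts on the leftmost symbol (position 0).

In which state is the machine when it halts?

p2

p0 | [z]zzyxy   read z → write y, move +1, go to p0
p0 | y[z]zyxy   read z → write y, move +1, go to p0
p0 | yy[z]yxy   read z → write y, move +1, go to p0
p0 | yyy[y]xy   read y → write x, move -1, go to p2
p2 | yy[y]xxy   read y → write x, move +1, go to p3
p3 | yyx[x]xy   read x → write x, move +1, go to p0
p0 | yyxx[x]y   read x → write x, move +1, go to p0
p0 | yyxxx[y]   read y → write x, move -1, go to p2
p2 | yyxx[x]x
No transition is defined for (p2, x); M halts in state p2.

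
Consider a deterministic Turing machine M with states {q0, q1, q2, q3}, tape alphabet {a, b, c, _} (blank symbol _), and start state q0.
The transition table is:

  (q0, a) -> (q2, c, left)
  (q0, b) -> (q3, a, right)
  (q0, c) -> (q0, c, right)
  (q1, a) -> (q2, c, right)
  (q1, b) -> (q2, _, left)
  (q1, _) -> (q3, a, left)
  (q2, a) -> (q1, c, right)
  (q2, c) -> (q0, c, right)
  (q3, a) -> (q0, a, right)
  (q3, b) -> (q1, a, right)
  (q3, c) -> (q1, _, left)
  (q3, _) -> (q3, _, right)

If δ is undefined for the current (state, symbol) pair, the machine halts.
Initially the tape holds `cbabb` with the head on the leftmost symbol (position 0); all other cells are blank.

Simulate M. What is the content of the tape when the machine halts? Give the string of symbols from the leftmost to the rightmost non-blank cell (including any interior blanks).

q0 | [c]babb_   read c → write c, move right, go to q0
q0 | c[b]abb_   read b → write a, move right, go to q3
q3 | ca[a]bb_   read a → write a, move right, go to q0
q0 | caa[b]b_   read b → write a, move right, go to q3
q3 | caaa[b]_   read b → write a, move right, go to q1
q1 | caaaa[_]   read _ → write a, move left, go to q3
q3 | caaa[a]a   read a → write a, move right, go to q0
q0 | caaaa[a]   read a → write c, move left, go to q2
q2 | caaa[a]c   read a → write c, move right, go to q1
q1 | caaac[c]
The non-blank tape span at halt is caaacc.

caaacc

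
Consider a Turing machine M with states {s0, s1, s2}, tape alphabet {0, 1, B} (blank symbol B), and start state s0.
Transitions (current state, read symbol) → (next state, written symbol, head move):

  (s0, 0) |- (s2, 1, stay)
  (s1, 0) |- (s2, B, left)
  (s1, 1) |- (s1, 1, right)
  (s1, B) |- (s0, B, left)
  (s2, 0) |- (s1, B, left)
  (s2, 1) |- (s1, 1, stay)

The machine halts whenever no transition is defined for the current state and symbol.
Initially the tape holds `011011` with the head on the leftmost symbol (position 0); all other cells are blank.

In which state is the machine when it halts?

state=s0 head=0 tape=[0]11011   (s0,0)→(s2,1,stay)
state=s2 head=0 tape=[1]11011   (s2,1)→(s1,1,stay)
state=s1 head=0 tape=[1]11011   (s1,1)→(s1,1,right)
state=s1 head=1 tape=1[1]1011   (s1,1)→(s1,1,right)
state=s1 head=2 tape=11[1]011   (s1,1)→(s1,1,right)
state=s1 head=3 tape=111[0]11   (s1,0)→(s2,B,left)
state=s2 head=2 tape=11[1]B11   (s2,1)→(s1,1,stay)
state=s1 head=2 tape=11[1]B11   (s1,1)→(s1,1,right)
state=s1 head=3 tape=111[B]11   (s1,B)→(s0,B,left)
state=s0 head=2 tape=11[1]B11
No transition is defined for (s0, 1); M halts in state s0.

s0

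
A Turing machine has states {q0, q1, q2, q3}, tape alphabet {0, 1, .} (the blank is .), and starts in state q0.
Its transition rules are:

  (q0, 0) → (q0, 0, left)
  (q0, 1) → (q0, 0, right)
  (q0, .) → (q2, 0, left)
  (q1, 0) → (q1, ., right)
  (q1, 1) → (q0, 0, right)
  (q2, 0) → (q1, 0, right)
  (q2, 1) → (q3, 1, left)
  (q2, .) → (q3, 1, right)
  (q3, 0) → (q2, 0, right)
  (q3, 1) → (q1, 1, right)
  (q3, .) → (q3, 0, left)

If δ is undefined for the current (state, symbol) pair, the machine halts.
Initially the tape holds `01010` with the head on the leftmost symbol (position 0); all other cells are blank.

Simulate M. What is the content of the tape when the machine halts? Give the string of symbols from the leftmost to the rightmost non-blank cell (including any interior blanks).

state=q0 head=0 tape=....[0]1010.   (q0,0)→(q0,0,left)
state=q0 head=-1 tape=...[.]01010.   (q0,.)→(q2,0,left)
state=q2 head=-2 tape=..[.]001010.   (q2,.)→(q3,1,right)
state=q3 head=-1 tape=..1[0]01010.   (q3,0)→(q2,0,right)
state=q2 head=0 tape=..10[0]1010.   (q2,0)→(q1,0,right)
state=q1 head=1 tape=..100[1]010.   (q1,1)→(q0,0,right)
state=q0 head=2 tape=..1000[0]10.   (q0,0)→(q0,0,left)
state=q0 head=1 tape=..100[0]010.   (q0,0)→(q0,0,left)
state=q0 head=0 tape=..10[0]0010.   (q0,0)→(q0,0,left)
state=q0 head=-1 tape=..1[0]00010.   (q0,0)→(q0,0,left)
state=q0 head=-2 tape=..[1]000010.   (q0,1)→(q0,0,right)
state=q0 head=-1 tape=..0[0]00010.   (q0,0)→(q0,0,left)
state=q0 head=-2 tape=..[0]000010.   (q0,0)→(q0,0,left)
state=q0 head=-3 tape=.[.]0000010.   (q0,.)→(q2,0,left)
state=q2 head=-4 tape=[.]00000010.   (q2,.)→(q3,1,right)
state=q3 head=-3 tape=1[0]0000010.   (q3,0)→(q2,0,right)
state=q2 head=-2 tape=10[0]000010.   (q2,0)→(q1,0,right)
state=q1 head=-1 tape=100[0]00010.   (q1,0)→(q1,.,right)
state=q1 head=0 tape=100.[0]0010.   (q1,0)→(q1,.,right)
state=q1 head=1 tape=100..[0]010.   (q1,0)→(q1,.,right)
state=q1 head=2 tape=100...[0]10.   (q1,0)→(q1,.,right)
state=q1 head=3 tape=100....[1]0.   (q1,1)→(q0,0,right)
state=q0 head=4 tape=100....0[0].   (q0,0)→(q0,0,left)
state=q0 head=3 tape=100....[0]0.   (q0,0)→(q0,0,left)
state=q0 head=2 tape=100...[.]00.   (q0,.)→(q2,0,left)
state=q2 head=1 tape=100..[.]000.   (q2,.)→(q3,1,right)
state=q3 head=2 tape=100..1[0]00.   (q3,0)→(q2,0,right)
state=q2 head=3 tape=100..10[0]0.   (q2,0)→(q1,0,right)
state=q1 head=4 tape=100..100[0].   (q1,0)→(q1,.,right)
state=q1 head=5 tape=100..100.[.]
The non-blank tape span at halt is 100..100.

100..100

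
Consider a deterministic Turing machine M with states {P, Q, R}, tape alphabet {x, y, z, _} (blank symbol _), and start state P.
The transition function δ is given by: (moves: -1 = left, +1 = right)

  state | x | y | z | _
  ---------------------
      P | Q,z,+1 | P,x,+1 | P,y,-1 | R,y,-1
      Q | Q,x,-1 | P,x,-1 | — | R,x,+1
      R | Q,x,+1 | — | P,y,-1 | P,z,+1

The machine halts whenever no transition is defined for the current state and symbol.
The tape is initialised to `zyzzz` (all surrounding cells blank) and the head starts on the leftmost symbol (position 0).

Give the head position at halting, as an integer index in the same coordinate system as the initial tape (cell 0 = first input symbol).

state=P head=0 tape=____[z]yzzz   (P,z)→(P,y,-1)
state=P head=-1 tape=___[_]yyzzz   (P,_)→(R,y,-1)
state=R head=-2 tape=__[_]yyyzzz   (R,_)→(P,z,+1)
state=P head=-1 tape=__z[y]yyzzz   (P,y)→(P,x,+1)
state=P head=0 tape=__zx[y]yzzz   (P,y)→(P,x,+1)
state=P head=1 tape=__zxx[y]zzz   (P,y)→(P,x,+1)
state=P head=2 tape=__zxxx[z]zz   (P,z)→(P,y,-1)
state=P head=1 tape=__zxx[x]yzz   (P,x)→(Q,z,+1)
state=Q head=2 tape=__zxxz[y]zz   (Q,y)→(P,x,-1)
state=P head=1 tape=__zxx[z]xzz   (P,z)→(P,y,-1)
state=P head=0 tape=__zx[x]yxzz   (P,x)→(Q,z,+1)
state=Q head=1 tape=__zxz[y]xzz   (Q,y)→(P,x,-1)
state=P head=0 tape=__zx[z]xxzz   (P,z)→(P,y,-1)
state=P head=-1 tape=__z[x]yxxzz   (P,x)→(Q,z,+1)
state=Q head=0 tape=__zz[y]xxzz   (Q,y)→(P,x,-1)
state=P head=-1 tape=__z[z]xxxzz   (P,z)→(P,y,-1)
state=P head=-2 tape=__[z]yxxxzz   (P,z)→(P,y,-1)
state=P head=-3 tape=_[_]yyxxxzz   (P,_)→(R,y,-1)
state=R head=-4 tape=[_]yyyxxxzz   (R,_)→(P,z,+1)
state=P head=-3 tape=z[y]yyxxxzz   (P,y)→(P,x,+1)
state=P head=-2 tape=zx[y]yxxxzz   (P,y)→(P,x,+1)
state=P head=-1 tape=zxx[y]xxxzz   (P,y)→(P,x,+1)
state=P head=0 tape=zxxx[x]xxzz   (P,x)→(Q,z,+1)
state=Q head=1 tape=zxxxz[x]xzz   (Q,x)→(Q,x,-1)
state=Q head=0 tape=zxxx[z]xxzz
At halt the head is at cell 0.

0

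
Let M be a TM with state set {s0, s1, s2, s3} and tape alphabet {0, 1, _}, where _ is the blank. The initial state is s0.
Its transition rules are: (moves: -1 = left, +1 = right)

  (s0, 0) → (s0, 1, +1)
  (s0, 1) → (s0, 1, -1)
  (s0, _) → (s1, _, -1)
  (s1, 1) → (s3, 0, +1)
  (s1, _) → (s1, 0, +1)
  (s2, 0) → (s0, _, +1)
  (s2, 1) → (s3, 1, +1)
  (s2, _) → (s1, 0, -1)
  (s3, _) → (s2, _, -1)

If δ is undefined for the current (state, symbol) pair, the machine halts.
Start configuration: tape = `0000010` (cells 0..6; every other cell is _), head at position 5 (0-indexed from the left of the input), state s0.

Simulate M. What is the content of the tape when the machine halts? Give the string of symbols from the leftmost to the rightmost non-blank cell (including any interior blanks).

state=s0 head=5 tape=__00000[1]0   (s0,1)→(s0,1,-1)
state=s0 head=4 tape=__0000[0]10   (s0,0)→(s0,1,+1)
state=s0 head=5 tape=__00001[1]0   (s0,1)→(s0,1,-1)
state=s0 head=4 tape=__0000[1]10   (s0,1)→(s0,1,-1)
state=s0 head=3 tape=__000[0]110   (s0,0)→(s0,1,+1)
state=s0 head=4 tape=__0001[1]10   (s0,1)→(s0,1,-1)
state=s0 head=3 tape=__000[1]110   (s0,1)→(s0,1,-1)
state=s0 head=2 tape=__00[0]1110   (s0,0)→(s0,1,+1)
state=s0 head=3 tape=__001[1]110   (s0,1)→(s0,1,-1)
state=s0 head=2 tape=__00[1]1110   (s0,1)→(s0,1,-1)
state=s0 head=1 tape=__0[0]11110   (s0,0)→(s0,1,+1)
state=s0 head=2 tape=__01[1]1110   (s0,1)→(s0,1,-1)
state=s0 head=1 tape=__0[1]11110   (s0,1)→(s0,1,-1)
state=s0 head=0 tape=__[0]111110   (s0,0)→(s0,1,+1)
state=s0 head=1 tape=__1[1]11110   (s0,1)→(s0,1,-1)
state=s0 head=0 tape=__[1]111110   (s0,1)→(s0,1,-1)
state=s0 head=-1 tape=_[_]1111110   (s0,_)→(s1,_,-1)
state=s1 head=-2 tape=[_]_1111110   (s1,_)→(s1,0,+1)
state=s1 head=-1 tape=0[_]1111110   (s1,_)→(s1,0,+1)
state=s1 head=0 tape=00[1]111110   (s1,1)→(s3,0,+1)
state=s3 head=1 tape=000[1]11110
The non-blank tape span at halt is 000111110.

000111110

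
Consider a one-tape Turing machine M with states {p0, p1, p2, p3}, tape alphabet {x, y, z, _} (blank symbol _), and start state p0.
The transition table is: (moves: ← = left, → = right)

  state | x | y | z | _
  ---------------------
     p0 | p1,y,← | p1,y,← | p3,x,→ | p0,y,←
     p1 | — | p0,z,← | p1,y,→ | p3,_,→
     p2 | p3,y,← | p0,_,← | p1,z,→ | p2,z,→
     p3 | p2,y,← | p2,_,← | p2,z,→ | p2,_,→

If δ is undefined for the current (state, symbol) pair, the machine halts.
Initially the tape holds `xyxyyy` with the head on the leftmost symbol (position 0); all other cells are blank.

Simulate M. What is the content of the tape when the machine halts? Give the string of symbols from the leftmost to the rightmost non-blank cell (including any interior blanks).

state=p0 head=0 tape=__[x]yxyyy   (p0,x)→(p1,y,←)
state=p1 head=-1 tape=_[_]yyxyyy   (p1,_)→(p3,_,→)
state=p3 head=0 tape=__[y]yxyyy   (p3,y)→(p2,_,←)
state=p2 head=-1 tape=_[_]_yxyyy   (p2,_)→(p2,z,→)
state=p2 head=0 tape=_z[_]yxyyy   (p2,_)→(p2,z,→)
state=p2 head=1 tape=_zz[y]xyyy   (p2,y)→(p0,_,←)
state=p0 head=0 tape=_z[z]_xyyy   (p0,z)→(p3,x,→)
state=p3 head=1 tape=_zx[_]xyyy   (p3,_)→(p2,_,→)
state=p2 head=2 tape=_zx_[x]yyy   (p2,x)→(p3,y,←)
state=p3 head=1 tape=_zx[_]yyyy   (p3,_)→(p2,_,→)
state=p2 head=2 tape=_zx_[y]yyy   (p2,y)→(p0,_,←)
state=p0 head=1 tape=_zx[_]_yyy   (p0,_)→(p0,y,←)
state=p0 head=0 tape=_z[x]y_yyy   (p0,x)→(p1,y,←)
state=p1 head=-1 tape=_[z]yy_yyy   (p1,z)→(p1,y,→)
state=p1 head=0 tape=_y[y]y_yyy   (p1,y)→(p0,z,←)
state=p0 head=-1 tape=_[y]zy_yyy   (p0,y)→(p1,y,←)
state=p1 head=-2 tape=[_]yzy_yyy   (p1,_)→(p3,_,→)
state=p3 head=-1 tape=_[y]zy_yyy   (p3,y)→(p2,_,←)
state=p2 head=-2 tape=[_]_zy_yyy   (p2,_)→(p2,z,→)
state=p2 head=-1 tape=z[_]zy_yyy   (p2,_)→(p2,z,→)
state=p2 head=0 tape=zz[z]y_yyy   (p2,z)→(p1,z,→)
state=p1 head=1 tape=zzz[y]_yyy   (p1,y)→(p0,z,←)
state=p0 head=0 tape=zz[z]z_yyy   (p0,z)→(p3,x,→)
state=p3 head=1 tape=zzx[z]_yyy   (p3,z)→(p2,z,→)
state=p2 head=2 tape=zzxz[_]yyy   (p2,_)→(p2,z,→)
state=p2 head=3 tape=zzxzz[y]yy   (p2,y)→(p0,_,←)
state=p0 head=2 tape=zzxz[z]_yy   (p0,z)→(p3,x,→)
state=p3 head=3 tape=zzxzx[_]yy   (p3,_)→(p2,_,→)
state=p2 head=4 tape=zzxzx_[y]y   (p2,y)→(p0,_,←)
state=p0 head=3 tape=zzxzx[_]_y   (p0,_)→(p0,y,←)
state=p0 head=2 tape=zzxz[x]y_y   (p0,x)→(p1,y,←)
state=p1 head=1 tape=zzx[z]yy_y   (p1,z)→(p1,y,→)
state=p1 head=2 tape=zzxy[y]y_y   (p1,y)→(p0,z,←)
state=p0 head=1 tape=zzx[y]zy_y   (p0,y)→(p1,y,←)
state=p1 head=0 tape=zz[x]yzy_y
The non-blank tape span at halt is zzxyzy_y.

zzxyzy_y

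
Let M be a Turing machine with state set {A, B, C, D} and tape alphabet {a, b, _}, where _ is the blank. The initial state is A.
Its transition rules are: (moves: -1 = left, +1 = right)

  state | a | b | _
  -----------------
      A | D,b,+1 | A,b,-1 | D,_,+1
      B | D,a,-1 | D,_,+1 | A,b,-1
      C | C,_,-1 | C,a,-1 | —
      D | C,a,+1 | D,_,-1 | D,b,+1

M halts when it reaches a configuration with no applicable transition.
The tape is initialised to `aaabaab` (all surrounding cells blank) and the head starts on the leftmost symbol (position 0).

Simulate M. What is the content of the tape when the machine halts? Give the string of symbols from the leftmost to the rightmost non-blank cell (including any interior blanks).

a__baab

A | _[a]aabaab   read a → write b, move +1, go to D
D | _b[a]abaab   read a → write a, move +1, go to C
C | _ba[a]baab   read a → write _, move -1, go to C
C | _b[a]_baab   read a → write _, move -1, go to C
C | _[b]__baab   read b → write a, move -1, go to C
C | [_]a__baab
The non-blank tape span at halt is a__baab.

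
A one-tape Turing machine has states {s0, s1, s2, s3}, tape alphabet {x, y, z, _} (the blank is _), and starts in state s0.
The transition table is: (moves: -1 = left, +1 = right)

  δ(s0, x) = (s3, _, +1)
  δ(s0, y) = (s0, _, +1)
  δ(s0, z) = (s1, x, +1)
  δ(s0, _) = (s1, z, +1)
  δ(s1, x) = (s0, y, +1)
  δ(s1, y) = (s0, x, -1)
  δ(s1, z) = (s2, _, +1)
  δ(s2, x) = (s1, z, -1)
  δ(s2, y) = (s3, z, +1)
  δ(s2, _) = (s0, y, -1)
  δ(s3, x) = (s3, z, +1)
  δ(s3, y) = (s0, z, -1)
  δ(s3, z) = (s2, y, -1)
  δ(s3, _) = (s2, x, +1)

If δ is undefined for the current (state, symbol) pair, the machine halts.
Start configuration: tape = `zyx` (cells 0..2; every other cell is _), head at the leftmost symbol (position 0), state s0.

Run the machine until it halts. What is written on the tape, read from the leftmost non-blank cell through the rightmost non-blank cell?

s0 | [z]yx_____   read z → write x, move +1, go to s1
s1 | x[y]x_____   read y → write x, move -1, go to s0
s0 | [x]xx_____   read x → write _, move +1, go to s3
s3 | _[x]x_____   read x → write z, move +1, go to s3
s3 | _z[x]_____   read x → write z, move +1, go to s3
s3 | _zz[_]____   read _ → write x, move +1, go to s2
s2 | _zzx[_]___   read _ → write y, move -1, go to s0
s0 | _zz[x]y___   read x → write _, move +1, go to s3
s3 | _zz_[y]___   read y → write z, move -1, go to s0
s0 | _zz[_]z___   read _ → write z, move +1, go to s1
s1 | _zzz[z]___   read z → write _, move +1, go to s2
s2 | _zzz_[_]__   read _ → write y, move -1, go to s0
s0 | _zzz[_]y__   read _ → write z, move +1, go to s1
s1 | _zzzz[y]__   read y → write x, move -1, go to s0
s0 | _zzz[z]x__   read z → write x, move +1, go to s1
s1 | _zzzx[x]__   read x → write y, move +1, go to s0
s0 | _zzzxy[_]_   read _ → write z, move +1, go to s1
s1 | _zzzxyz[_]
The non-blank tape span at halt is zzzxyz.

zzzxyz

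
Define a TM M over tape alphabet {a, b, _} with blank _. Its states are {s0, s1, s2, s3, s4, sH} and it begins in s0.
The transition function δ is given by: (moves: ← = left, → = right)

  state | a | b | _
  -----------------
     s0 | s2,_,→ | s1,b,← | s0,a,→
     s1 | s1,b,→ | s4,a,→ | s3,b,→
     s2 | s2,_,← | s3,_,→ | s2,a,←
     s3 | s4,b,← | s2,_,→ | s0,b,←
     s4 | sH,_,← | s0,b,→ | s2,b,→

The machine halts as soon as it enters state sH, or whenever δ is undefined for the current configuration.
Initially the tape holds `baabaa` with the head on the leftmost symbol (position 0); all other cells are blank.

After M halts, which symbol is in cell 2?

_

s0 | _[b]aabaa   read b → write b, move ←, go to s1
s1 | [_]baabaa   read _ → write b, move →, go to s3
s3 | b[b]aabaa   read b → write _, move →, go to s2
s2 | b_[a]abaa   read a → write _, move ←, go to s2
s2 | b[_]_abaa   read _ → write a, move ←, go to s2
s2 | [b]a_abaa   read b → write _, move →, go to s3
s3 | _[a]_abaa   read a → write b, move ←, go to s4
s4 | [_]b_abaa   read _ → write b, move →, go to s2
s2 | b[b]_abaa   read b → write _, move →, go to s3
s3 | b_[_]abaa   read _ → write b, move ←, go to s0
s0 | b[_]babaa   read _ → write a, move →, go to s0
s0 | ba[b]abaa   read b → write b, move ←, go to s1
s1 | b[a]babaa   read a → write b, move →, go to s1
s1 | bb[b]abaa   read b → write a, move →, go to s4
s4 | bba[a]baa   read a → write _, move ←, go to sH
sH | bb[a]_baa
Cell 2 holds _ when M halts.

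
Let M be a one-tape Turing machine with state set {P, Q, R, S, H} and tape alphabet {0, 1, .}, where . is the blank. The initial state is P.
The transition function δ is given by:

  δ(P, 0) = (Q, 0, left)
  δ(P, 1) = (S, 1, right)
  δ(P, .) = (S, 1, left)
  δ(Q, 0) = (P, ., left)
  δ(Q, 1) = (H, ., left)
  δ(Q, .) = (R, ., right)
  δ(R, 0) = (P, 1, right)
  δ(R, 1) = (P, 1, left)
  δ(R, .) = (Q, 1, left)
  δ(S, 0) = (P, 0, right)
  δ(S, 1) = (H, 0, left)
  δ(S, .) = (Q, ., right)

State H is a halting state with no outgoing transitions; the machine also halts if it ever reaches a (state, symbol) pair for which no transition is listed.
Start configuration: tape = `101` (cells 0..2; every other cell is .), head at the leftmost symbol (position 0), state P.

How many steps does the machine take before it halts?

11

state=P head=0 tape=[1]01...   (P,1)→(S,1,right)
state=S head=1 tape=1[0]1...   (S,0)→(P,0,right)
state=P head=2 tape=10[1]...   (P,1)→(S,1,right)
state=S head=3 tape=101[.]..   (S,.)→(Q,.,right)
state=Q head=4 tape=101.[.].   (Q,.)→(R,.,right)
state=R head=5 tape=101..[.]   (R,.)→(Q,1,left)
state=Q head=4 tape=101.[.]1   (Q,.)→(R,.,right)
state=R head=5 tape=101..[1]   (R,1)→(P,1,left)
state=P head=4 tape=101.[.]1   (P,.)→(S,1,left)
state=S head=3 tape=101[.]11   (S,.)→(Q,.,right)
state=Q head=4 tape=101.[1]1   (Q,1)→(H,.,left)
state=H head=3 tape=101[.].1
M halts after 11 transitions.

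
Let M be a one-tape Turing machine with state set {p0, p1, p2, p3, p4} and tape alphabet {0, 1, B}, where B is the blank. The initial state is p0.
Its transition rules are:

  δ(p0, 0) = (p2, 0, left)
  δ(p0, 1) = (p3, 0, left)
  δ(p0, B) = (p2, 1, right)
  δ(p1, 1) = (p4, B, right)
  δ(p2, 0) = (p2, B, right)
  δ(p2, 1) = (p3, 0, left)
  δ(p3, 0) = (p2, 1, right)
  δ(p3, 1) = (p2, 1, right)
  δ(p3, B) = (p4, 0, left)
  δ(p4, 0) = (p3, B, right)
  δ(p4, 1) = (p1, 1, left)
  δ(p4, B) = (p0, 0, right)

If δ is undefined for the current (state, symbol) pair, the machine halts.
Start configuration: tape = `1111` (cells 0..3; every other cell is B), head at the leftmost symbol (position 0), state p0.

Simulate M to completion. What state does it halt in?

p2

state=p0 head=0 tape=BB[1]111B   (p0,1)→(p3,0,left)
state=p3 head=-1 tape=B[B]0111B   (p3,B)→(p4,0,left)
state=p4 head=-2 tape=[B]00111B   (p4,B)→(p0,0,right)
state=p0 head=-1 tape=0[0]0111B   (p0,0)→(p2,0,left)
state=p2 head=-2 tape=[0]00111B   (p2,0)→(p2,B,right)
state=p2 head=-1 tape=B[0]0111B   (p2,0)→(p2,B,right)
state=p2 head=0 tape=BB[0]111B   (p2,0)→(p2,B,right)
state=p2 head=1 tape=BBB[1]11B   (p2,1)→(p3,0,left)
state=p3 head=0 tape=BB[B]011B   (p3,B)→(p4,0,left)
state=p4 head=-1 tape=B[B]0011B   (p4,B)→(p0,0,right)
state=p0 head=0 tape=B0[0]011B   (p0,0)→(p2,0,left)
state=p2 head=-1 tape=B[0]0011B   (p2,0)→(p2,B,right)
state=p2 head=0 tape=BB[0]011B   (p2,0)→(p2,B,right)
state=p2 head=1 tape=BBB[0]11B   (p2,0)→(p2,B,right)
state=p2 head=2 tape=BBBB[1]1B   (p2,1)→(p3,0,left)
state=p3 head=1 tape=BBB[B]01B   (p3,B)→(p4,0,left)
state=p4 head=0 tape=BB[B]001B   (p4,B)→(p0,0,right)
state=p0 head=1 tape=BB0[0]01B   (p0,0)→(p2,0,left)
state=p2 head=0 tape=BB[0]001B   (p2,0)→(p2,B,right)
state=p2 head=1 tape=BBB[0]01B   (p2,0)→(p2,B,right)
state=p2 head=2 tape=BBBB[0]1B   (p2,0)→(p2,B,right)
state=p2 head=3 tape=BBBBB[1]B   (p2,1)→(p3,0,left)
state=p3 head=2 tape=BBBB[B]0B   (p3,B)→(p4,0,left)
state=p4 head=1 tape=BBB[B]00B   (p4,B)→(p0,0,right)
state=p0 head=2 tape=BBB0[0]0B   (p0,0)→(p2,0,left)
state=p2 head=1 tape=BBB[0]00B   (p2,0)→(p2,B,right)
state=p2 head=2 tape=BBBB[0]0B   (p2,0)→(p2,B,right)
state=p2 head=3 tape=BBBBB[0]B   (p2,0)→(p2,B,right)
state=p2 head=4 tape=BBBBBB[B]
No transition is defined for (p2, B); M halts in state p2.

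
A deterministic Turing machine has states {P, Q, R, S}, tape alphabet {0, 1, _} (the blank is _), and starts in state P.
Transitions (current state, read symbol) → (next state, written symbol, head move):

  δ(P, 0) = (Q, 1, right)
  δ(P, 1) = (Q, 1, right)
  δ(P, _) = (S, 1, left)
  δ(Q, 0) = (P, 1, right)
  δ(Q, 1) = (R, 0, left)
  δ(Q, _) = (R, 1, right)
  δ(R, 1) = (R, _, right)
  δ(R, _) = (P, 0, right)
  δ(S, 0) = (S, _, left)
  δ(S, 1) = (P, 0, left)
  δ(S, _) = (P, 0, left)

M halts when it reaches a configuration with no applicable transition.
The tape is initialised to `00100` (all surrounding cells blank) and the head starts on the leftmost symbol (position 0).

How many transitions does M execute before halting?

state=P head=0 tape=[0]0100___   (P,0)→(Q,1,right)
state=Q head=1 tape=1[0]100___   (Q,0)→(P,1,right)
state=P head=2 tape=11[1]00___   (P,1)→(Q,1,right)
state=Q head=3 tape=111[0]0___   (Q,0)→(P,1,right)
state=P head=4 tape=1111[0]___   (P,0)→(Q,1,right)
state=Q head=5 tape=11111[_]__   (Q,_)→(R,1,right)
state=R head=6 tape=111111[_]_   (R,_)→(P,0,right)
state=P head=7 tape=1111110[_]   (P,_)→(S,1,left)
state=S head=6 tape=111111[0]1   (S,0)→(S,_,left)
state=S head=5 tape=11111[1]_1   (S,1)→(P,0,left)
state=P head=4 tape=1111[1]0_1   (P,1)→(Q,1,right)
state=Q head=5 tape=11111[0]_1   (Q,0)→(P,1,right)
state=P head=6 tape=111111[_]1   (P,_)→(S,1,left)
state=S head=5 tape=11111[1]11   (S,1)→(P,0,left)
state=P head=4 tape=1111[1]011   (P,1)→(Q,1,right)
state=Q head=5 tape=11111[0]11   (Q,0)→(P,1,right)
state=P head=6 tape=111111[1]1   (P,1)→(Q,1,right)
state=Q head=7 tape=1111111[1]   (Q,1)→(R,0,left)
state=R head=6 tape=111111[1]0   (R,1)→(R,_,right)
state=R head=7 tape=111111_[0]
M halts after 19 transitions.

19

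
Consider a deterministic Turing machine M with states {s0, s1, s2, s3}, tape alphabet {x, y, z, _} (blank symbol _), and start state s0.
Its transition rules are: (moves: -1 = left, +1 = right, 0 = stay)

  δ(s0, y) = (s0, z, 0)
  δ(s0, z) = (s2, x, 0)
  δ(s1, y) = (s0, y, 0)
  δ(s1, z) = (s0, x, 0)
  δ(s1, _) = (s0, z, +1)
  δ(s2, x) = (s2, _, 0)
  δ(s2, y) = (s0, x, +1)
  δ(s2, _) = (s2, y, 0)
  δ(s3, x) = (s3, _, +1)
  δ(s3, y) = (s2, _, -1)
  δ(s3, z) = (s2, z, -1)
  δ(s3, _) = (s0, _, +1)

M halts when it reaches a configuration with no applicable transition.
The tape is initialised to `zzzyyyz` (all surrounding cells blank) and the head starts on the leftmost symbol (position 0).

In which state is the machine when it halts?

s0

s0 | [z]zzyyyz_   read z → write x, move 0, go to s2
s2 | [x]zzyyyz_   read x → write _, move 0, go to s2
s2 | [_]zzyyyz_   read _ → write y, move 0, go to s2
s2 | [y]zzyyyz_   read y → write x, move +1, go to s0
s0 | x[z]zyyyz_   read z → write x, move 0, go to s2
s2 | x[x]zyyyz_   read x → write _, move 0, go to s2
s2 | x[_]zyyyz_   read _ → write y, move 0, go to s2
s2 | x[y]zyyyz_   read y → write x, move +1, go to s0
s0 | xx[z]yyyz_   read z → write x, move 0, go to s2
s2 | xx[x]yyyz_   read x → write _, move 0, go to s2
s2 | xx[_]yyyz_   read _ → write y, move 0, go to s2
s2 | xx[y]yyyz_   read y → write x, move +1, go to s0
s0 | xxx[y]yyz_   read y → write z, move 0, go to s0
s0 | xxx[z]yyz_   read z → write x, move 0, go to s2
s2 | xxx[x]yyz_   read x → write _, move 0, go to s2
s2 | xxx[_]yyz_   read _ → write y, move 0, go to s2
s2 | xxx[y]yyz_   read y → write x, move +1, go to s0
s0 | xxxx[y]yz_   read y → write z, move 0, go to s0
s0 | xxxx[z]yz_   read z → write x, move 0, go to s2
s2 | xxxx[x]yz_   read x → write _, move 0, go to s2
s2 | xxxx[_]yz_   read _ → write y, move 0, go to s2
s2 | xxxx[y]yz_   read y → write x, move +1, go to s0
s0 | xxxxx[y]z_   read y → write z, move 0, go to s0
s0 | xxxxx[z]z_   read z → write x, move 0, go to s2
s2 | xxxxx[x]z_   read x → write _, move 0, go to s2
s2 | xxxxx[_]z_   read _ → write y, move 0, go to s2
s2 | xxxxx[y]z_   read y → write x, move +1, go to s0
s0 | xxxxxx[z]_   read z → write x, move 0, go to s2
s2 | xxxxxx[x]_   read x → write _, move 0, go to s2
s2 | xxxxxx[_]_   read _ → write y, move 0, go to s2
s2 | xxxxxx[y]_   read y → write x, move +1, go to s0
s0 | xxxxxxx[_]
No transition is defined for (s0, _); M halts in state s0.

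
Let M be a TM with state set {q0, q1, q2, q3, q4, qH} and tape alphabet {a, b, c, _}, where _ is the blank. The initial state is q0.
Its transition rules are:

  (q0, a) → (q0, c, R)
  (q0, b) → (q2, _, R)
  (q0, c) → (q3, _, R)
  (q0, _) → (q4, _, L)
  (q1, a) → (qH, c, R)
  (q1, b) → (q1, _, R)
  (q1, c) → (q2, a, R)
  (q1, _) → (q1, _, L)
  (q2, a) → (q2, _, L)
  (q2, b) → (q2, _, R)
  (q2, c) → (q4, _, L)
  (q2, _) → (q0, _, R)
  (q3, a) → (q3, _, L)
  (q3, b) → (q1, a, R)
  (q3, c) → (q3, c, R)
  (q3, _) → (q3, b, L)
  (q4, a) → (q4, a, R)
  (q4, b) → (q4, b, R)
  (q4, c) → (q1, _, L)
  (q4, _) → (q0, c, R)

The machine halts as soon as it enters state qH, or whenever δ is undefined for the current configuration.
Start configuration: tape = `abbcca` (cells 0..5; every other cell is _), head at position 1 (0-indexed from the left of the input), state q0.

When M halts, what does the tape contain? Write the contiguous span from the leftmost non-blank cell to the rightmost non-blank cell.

q0 | a[b]bcca   read b → write _, move R, go to q2
q2 | a_[b]cca   read b → write _, move R, go to q2
q2 | a__[c]ca   read c → write _, move L, go to q4
q4 | a_[_]_ca   read _ → write c, move R, go to q0
q0 | a_c[_]ca   read _ → write _, move L, go to q4
q4 | a_[c]_ca   read c → write _, move L, go to q1
q1 | a[_]__ca   read _ → write _, move L, go to q1
q1 | [a]___ca   read a → write c, move R, go to qH
qH | c[_]__ca
The non-blank tape span at halt is c___ca.

c___ca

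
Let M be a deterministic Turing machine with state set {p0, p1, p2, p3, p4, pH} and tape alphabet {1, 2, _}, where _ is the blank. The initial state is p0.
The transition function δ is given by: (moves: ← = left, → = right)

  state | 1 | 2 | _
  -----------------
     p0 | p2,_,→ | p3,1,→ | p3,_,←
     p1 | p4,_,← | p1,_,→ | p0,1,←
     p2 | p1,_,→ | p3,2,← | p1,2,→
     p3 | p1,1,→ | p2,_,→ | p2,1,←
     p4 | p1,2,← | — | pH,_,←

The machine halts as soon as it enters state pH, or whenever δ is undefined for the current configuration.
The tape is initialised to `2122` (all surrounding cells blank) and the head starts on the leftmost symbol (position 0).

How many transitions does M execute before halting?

p0 | [2]122_   read 2 → write 1, move →, go to p3
p3 | 1[1]22_   read 1 → write 1, move →, go to p1
p1 | 11[2]2_   read 2 → write _, move →, go to p1
p1 | 11_[2]_   read 2 → write _, move →, go to p1
p1 | 11__[_]   read _ → write 1, move ←, go to p0
p0 | 11_[_]1   read _ → write _, move ←, go to p3
p3 | 11[_]_1   read _ → write 1, move ←, go to p2
p2 | 1[1]1_1   read 1 → write _, move →, go to p1
p1 | 1_[1]_1   read 1 → write _, move ←, go to p4
p4 | 1[_]__1   read _ → write _, move ←, go to pH
pH | [1]___1
M halts after 10 transitions.

10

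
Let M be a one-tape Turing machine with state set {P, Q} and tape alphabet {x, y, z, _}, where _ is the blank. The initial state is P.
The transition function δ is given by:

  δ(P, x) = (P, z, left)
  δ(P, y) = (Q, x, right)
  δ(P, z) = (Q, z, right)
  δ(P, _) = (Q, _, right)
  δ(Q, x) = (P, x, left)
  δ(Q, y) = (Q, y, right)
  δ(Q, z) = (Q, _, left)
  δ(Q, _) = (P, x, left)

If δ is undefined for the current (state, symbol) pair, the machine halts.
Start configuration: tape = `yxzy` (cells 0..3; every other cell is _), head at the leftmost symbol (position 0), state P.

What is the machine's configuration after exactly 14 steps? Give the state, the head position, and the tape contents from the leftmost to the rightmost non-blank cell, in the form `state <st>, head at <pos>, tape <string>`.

state=P head=0 tape=__[y]xzy   (P,y)→(Q,x,right)
state=Q head=1 tape=__x[x]zy   (Q,x)→(P,x,left)
state=P head=0 tape=__[x]xzy   (P,x)→(P,z,left)
state=P head=-1 tape=_[_]zxzy   (P,_)→(Q,_,right)
state=Q head=0 tape=__[z]xzy   (Q,z)→(Q,_,left)
state=Q head=-1 tape=_[_]_xzy   (Q,_)→(P,x,left)
state=P head=-2 tape=[_]x_xzy   (P,_)→(Q,_,right)
state=Q head=-1 tape=_[x]_xzy   (Q,x)→(P,x,left)
state=P head=-2 tape=[_]x_xzy   (P,_)→(Q,_,right)
state=Q head=-1 tape=_[x]_xzy   (Q,x)→(P,x,left)
state=P head=-2 tape=[_]x_xzy   (P,_)→(Q,_,right)
state=Q head=-1 tape=_[x]_xzy   (Q,x)→(P,x,left)
state=P head=-2 tape=[_]x_xzy   (P,_)→(Q,_,right)
state=Q head=-1 tape=_[x]_xzy   (Q,x)→(P,x,left)
state=P head=-2 tape=[_]x_xzy
After 14 steps: state P, head at -2, tape x_xzy.

state P, head at -2, tape x_xzy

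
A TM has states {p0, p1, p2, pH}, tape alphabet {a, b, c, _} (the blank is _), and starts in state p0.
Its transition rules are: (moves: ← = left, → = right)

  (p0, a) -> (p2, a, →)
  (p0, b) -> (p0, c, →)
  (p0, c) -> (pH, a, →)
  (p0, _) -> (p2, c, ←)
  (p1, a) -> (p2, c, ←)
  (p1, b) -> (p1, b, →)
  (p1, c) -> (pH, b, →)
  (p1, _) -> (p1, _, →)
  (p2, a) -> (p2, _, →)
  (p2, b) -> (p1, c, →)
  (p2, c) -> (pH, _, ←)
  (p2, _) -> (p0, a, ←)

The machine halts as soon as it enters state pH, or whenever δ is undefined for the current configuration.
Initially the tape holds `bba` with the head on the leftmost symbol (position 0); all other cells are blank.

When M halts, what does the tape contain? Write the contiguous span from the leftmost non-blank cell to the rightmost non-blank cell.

cc__a

state=p0 head=0 tape=[b]ba__   (p0,b)→(p0,c,→)
state=p0 head=1 tape=c[b]a__   (p0,b)→(p0,c,→)
state=p0 head=2 tape=cc[a]__   (p0,a)→(p2,a,→)
state=p2 head=3 tape=cca[_]_   (p2,_)→(p0,a,←)
state=p0 head=2 tape=cc[a]a_   (p0,a)→(p2,a,→)
state=p2 head=3 tape=cca[a]_   (p2,a)→(p2,_,→)
state=p2 head=4 tape=cca_[_]   (p2,_)→(p0,a,←)
state=p0 head=3 tape=cca[_]a   (p0,_)→(p2,c,←)
state=p2 head=2 tape=cc[a]ca   (p2,a)→(p2,_,→)
state=p2 head=3 tape=cc_[c]a   (p2,c)→(pH,_,←)
state=pH head=2 tape=cc[_]_a
The non-blank tape span at halt is cc__a.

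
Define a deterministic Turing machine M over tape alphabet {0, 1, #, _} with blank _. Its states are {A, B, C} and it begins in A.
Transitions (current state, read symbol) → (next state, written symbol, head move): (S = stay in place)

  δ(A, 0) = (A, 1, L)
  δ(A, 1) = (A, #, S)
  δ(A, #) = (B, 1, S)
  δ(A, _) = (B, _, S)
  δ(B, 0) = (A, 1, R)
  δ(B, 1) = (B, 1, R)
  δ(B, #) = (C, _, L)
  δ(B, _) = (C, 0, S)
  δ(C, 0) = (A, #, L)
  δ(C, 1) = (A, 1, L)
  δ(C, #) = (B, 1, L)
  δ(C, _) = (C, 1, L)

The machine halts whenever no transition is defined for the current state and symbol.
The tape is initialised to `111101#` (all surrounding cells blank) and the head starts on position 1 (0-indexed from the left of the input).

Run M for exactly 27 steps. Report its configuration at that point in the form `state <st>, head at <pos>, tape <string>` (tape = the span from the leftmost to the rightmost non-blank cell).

state C, head at 6, tape 1111110

A | 1[1]1101#   read 1 → write #, move S, go to A
A | 1[#]1101#   read # → write 1, move S, go to B
B | 1[1]1101#   read 1 → write 1, move R, go to B
B | 11[1]101#   read 1 → write 1, move R, go to B
B | 111[1]01#   read 1 → write 1, move R, go to B
B | 1111[0]1#   read 0 → write 1, move R, go to A
A | 11111[1]#   read 1 → write #, move S, go to A
A | 11111[#]#   read # → write 1, move S, go to B
B | 11111[1]#   read 1 → write 1, move R, go to B
B | 111111[#]   read # → write _, move L, go to C
C | 11111[1]_   read 1 → write 1, move L, go to A
A | 1111[1]1_   read 1 → write #, move S, go to A
A | 1111[#]1_   read # → write 1, move S, go to B
B | 1111[1]1_   read 1 → write 1, move R, go to B
B | 11111[1]_   read 1 → write 1, move R, go to B
B | 111111[_]   read _ → write 0, move S, go to C
C | 111111[0]   read 0 → write #, move L, go to A
A | 11111[1]#   read 1 → write #, move S, go to A
A | 11111[#]#   read # → write 1, move S, go to B
B | 11111[1]#   read 1 → write 1, move R, go to B
B | 111111[#]   read # → write _, move L, go to C
C | 11111[1]_   read 1 → write 1, move L, go to A
A | 1111[1]1_   read 1 → write #, move S, go to A
A | 1111[#]1_   read # → write 1, move S, go to B
B | 1111[1]1_   read 1 → write 1, move R, go to B
B | 11111[1]_   read 1 → write 1, move R, go to B
B | 111111[_]   read _ → write 0, move S, go to C
C | 111111[0]
After 27 steps: state C, head at 6, tape 1111110.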